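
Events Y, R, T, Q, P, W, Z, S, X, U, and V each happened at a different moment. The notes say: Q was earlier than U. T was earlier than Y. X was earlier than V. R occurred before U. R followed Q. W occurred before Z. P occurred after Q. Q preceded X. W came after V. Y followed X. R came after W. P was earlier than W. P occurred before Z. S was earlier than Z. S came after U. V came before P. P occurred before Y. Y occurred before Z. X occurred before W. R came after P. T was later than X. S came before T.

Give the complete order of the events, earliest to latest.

The constraints fix every adjacent pair, so only one ordering works:
Q → X → V → P → W → R → U → S → T → Y → Z.

Q, X, V, P, W, R, U, S, T, Y, Z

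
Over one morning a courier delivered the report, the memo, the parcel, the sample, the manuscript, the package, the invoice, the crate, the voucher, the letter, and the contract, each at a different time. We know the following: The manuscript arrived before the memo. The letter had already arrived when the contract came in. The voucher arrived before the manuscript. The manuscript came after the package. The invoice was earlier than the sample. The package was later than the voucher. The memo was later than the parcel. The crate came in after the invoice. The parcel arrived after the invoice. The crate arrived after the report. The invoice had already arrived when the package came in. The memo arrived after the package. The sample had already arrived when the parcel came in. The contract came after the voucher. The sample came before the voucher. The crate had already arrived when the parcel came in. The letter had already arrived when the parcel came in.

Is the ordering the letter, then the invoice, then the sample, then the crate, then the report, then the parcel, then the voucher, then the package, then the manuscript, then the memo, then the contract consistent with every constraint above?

no

The constraints require the report before the crate, but in the proposed sequence the crate appears ahead of the report. That one violation is enough.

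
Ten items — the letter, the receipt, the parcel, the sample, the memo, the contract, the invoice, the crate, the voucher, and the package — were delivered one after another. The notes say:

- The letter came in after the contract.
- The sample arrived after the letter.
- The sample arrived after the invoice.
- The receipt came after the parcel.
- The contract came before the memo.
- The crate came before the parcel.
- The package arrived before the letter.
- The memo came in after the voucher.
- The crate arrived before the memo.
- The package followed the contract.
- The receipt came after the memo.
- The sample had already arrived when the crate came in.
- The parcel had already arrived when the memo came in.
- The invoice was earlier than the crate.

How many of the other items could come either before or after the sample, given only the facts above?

1

Forced before the sample: the contract, the invoice, the letter, and the package; forced after the sample: the crate, the memo, the parcel, and the receipt.
That leaves the voucher with no forced order relative to the sample — 1.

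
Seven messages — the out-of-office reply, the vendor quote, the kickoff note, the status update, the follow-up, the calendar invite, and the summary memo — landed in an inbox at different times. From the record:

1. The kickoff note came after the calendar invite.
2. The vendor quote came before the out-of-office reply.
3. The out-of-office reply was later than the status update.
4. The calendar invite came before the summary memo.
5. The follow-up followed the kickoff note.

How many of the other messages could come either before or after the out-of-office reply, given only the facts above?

Forced before the out-of-office reply: the status update and the vendor quote.
That leaves the calendar invite, the follow-up, the kickoff note, and the summary memo with no forced order relative to the out-of-office reply — 4.

4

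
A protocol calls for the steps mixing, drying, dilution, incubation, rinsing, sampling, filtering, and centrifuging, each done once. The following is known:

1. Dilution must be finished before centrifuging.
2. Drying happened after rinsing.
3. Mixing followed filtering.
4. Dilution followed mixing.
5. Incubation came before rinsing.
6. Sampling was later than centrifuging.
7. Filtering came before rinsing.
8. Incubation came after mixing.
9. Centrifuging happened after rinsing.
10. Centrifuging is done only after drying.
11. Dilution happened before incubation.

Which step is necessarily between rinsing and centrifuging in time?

Tracing the constraints gives rinsing → drying → centrifuging, so drying sits after rinsing and before centrifuging.
No other step is forced both after rinsing and before centrifuging.

drying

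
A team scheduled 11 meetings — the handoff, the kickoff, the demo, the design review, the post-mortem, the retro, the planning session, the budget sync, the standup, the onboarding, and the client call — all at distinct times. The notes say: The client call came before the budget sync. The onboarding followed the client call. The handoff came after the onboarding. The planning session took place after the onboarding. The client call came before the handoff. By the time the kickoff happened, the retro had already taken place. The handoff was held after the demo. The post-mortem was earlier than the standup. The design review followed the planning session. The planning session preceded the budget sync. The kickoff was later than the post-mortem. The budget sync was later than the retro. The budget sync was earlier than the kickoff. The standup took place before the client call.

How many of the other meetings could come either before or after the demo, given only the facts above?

9

Forced after the demo: the handoff.
That leaves the budget sync, the client call, the design review, the kickoff, the onboarding, the planning session, the post-mortem, the retro, and the standup with no forced order relative to the demo — 9.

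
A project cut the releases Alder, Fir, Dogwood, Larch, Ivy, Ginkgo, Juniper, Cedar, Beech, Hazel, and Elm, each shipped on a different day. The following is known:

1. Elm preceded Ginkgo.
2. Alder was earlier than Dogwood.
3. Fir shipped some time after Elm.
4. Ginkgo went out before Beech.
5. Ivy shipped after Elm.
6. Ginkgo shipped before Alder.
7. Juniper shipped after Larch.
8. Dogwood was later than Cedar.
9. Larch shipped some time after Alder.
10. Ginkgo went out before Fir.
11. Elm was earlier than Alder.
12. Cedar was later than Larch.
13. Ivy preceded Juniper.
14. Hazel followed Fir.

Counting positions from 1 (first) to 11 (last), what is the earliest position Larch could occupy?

4

Alder, Elm, and Ginkgo must all come before Larch — 3 forced predecessors.
Nothing else is forced ahead of Larch, so its earliest slot is position 3 + 1 = 4.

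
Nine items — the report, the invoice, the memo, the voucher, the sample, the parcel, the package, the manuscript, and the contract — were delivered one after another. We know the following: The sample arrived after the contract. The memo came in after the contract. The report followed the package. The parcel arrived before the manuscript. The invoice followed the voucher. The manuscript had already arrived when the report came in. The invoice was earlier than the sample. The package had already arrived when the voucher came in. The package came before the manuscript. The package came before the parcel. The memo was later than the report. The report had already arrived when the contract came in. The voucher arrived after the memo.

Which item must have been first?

the package

The package has a chain of constraints placing it before every other item, so the package must be first.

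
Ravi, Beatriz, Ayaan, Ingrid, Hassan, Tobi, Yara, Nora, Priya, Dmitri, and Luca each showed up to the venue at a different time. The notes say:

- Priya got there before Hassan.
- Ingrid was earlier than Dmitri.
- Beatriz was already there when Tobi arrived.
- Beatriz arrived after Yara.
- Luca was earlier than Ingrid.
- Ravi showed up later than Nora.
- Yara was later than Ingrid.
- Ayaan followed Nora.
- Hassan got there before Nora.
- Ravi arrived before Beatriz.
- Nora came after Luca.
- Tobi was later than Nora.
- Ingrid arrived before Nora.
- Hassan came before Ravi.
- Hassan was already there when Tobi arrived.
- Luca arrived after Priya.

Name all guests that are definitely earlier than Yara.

Ingrid, Luca, Priya

Directly stated before Yara: Ingrid.
Luca reaches Yara via Luca → Ingrid → Yara.
Priya reaches Yara via Priya → Luca → Ingrid → Yara.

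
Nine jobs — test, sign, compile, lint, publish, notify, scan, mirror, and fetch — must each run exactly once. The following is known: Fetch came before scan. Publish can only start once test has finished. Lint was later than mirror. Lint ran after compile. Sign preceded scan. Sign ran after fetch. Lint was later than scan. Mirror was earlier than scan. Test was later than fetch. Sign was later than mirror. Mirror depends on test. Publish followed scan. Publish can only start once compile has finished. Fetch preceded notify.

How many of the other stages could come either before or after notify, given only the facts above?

Forced before notify: fetch.
That leaves compile, lint, mirror, publish, scan, sign, and test with no forced order relative to notify — 7.

7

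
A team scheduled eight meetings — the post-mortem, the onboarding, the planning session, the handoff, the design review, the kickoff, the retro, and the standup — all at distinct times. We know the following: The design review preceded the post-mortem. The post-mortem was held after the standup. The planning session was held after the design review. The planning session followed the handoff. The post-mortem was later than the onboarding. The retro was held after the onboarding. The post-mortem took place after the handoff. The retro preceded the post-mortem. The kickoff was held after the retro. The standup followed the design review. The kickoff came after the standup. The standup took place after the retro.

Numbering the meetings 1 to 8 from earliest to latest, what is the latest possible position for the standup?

6

The standup must come before the kickoff and the post-mortem — 2 meetings forced after it.
Everything else can be placed before the standup in some valid order, so the standup can sit as late as position 8 − 2 = 6.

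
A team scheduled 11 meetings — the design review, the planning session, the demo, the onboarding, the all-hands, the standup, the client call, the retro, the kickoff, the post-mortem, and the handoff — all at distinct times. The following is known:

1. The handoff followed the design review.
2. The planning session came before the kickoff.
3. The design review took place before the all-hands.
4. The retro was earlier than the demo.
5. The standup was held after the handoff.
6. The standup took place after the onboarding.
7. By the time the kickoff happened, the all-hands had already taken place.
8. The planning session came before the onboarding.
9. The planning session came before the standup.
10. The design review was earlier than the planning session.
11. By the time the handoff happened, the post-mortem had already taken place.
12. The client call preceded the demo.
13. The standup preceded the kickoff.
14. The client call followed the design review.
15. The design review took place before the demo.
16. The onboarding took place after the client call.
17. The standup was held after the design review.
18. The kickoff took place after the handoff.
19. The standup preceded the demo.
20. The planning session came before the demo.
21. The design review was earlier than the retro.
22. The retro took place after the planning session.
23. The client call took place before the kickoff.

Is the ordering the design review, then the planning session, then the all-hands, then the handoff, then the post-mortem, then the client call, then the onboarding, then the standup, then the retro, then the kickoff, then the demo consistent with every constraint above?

The constraints require the post-mortem before the handoff, but in the proposed sequence the handoff appears ahead of the post-mortem. That one violation is enough.

no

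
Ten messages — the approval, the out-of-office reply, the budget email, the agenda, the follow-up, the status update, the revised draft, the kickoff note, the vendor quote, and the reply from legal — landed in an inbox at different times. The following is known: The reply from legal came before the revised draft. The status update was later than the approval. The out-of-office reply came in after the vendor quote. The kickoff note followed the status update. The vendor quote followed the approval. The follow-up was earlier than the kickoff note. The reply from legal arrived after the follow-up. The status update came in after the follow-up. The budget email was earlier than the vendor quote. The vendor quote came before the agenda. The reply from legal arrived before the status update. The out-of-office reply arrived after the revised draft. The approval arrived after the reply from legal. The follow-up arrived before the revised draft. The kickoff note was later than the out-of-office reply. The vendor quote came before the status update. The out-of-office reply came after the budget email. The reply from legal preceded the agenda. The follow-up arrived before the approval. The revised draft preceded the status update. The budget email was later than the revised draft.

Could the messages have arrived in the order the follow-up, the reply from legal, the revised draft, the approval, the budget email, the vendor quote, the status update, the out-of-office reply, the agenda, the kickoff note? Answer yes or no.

yes

Check each stated constraint against the proposed order — e.g. the reply from legal is ahead of the agenda; the follow-up is ahead of the kickoff note. Every pair is in the required order; nothing is violated.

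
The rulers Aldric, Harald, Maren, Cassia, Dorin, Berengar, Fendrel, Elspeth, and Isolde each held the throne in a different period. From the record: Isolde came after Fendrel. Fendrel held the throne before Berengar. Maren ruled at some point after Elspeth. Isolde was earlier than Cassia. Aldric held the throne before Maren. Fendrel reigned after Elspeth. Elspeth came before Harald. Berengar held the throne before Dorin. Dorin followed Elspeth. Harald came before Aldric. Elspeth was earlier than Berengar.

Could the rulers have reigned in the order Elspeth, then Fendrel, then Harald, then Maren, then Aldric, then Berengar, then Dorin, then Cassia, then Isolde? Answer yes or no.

The constraints require Isolde before Cassia, but in the proposed sequence Cassia appears ahead of Isolde. That one violation is enough.

no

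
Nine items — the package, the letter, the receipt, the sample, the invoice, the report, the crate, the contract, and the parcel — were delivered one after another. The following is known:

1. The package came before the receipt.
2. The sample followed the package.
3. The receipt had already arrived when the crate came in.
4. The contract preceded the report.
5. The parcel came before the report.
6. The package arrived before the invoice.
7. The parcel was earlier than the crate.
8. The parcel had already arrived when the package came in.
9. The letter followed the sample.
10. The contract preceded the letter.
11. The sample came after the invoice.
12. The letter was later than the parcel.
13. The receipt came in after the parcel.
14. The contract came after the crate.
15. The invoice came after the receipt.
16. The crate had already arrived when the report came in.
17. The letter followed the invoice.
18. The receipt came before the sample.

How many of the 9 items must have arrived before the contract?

Directly stated before the contract: the crate.
The package reaches the contract via the package → the receipt → the crate → the contract.
The parcel reaches the contract via the parcel → the crate → the contract.
The receipt reaches the contract via the receipt → the crate → the contract.
No chain forces the letter (or any of the others) ahead of the contract.
That's the crate, the package, the parcel, and the receipt — 4 in all.

4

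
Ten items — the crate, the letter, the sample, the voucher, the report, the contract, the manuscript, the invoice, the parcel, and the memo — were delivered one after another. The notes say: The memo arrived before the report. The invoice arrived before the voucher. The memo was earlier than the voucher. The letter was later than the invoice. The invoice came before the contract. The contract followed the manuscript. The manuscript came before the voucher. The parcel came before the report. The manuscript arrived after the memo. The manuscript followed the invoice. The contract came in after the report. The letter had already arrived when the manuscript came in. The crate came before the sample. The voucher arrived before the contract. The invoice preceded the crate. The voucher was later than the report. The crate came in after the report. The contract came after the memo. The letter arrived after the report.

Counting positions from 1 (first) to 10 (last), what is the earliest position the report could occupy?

The memo and the parcel must both come before the report — 2 forced predecessors.
Nothing else is forced ahead of the report, so its earliest slot is position 2 + 1 = 3.

3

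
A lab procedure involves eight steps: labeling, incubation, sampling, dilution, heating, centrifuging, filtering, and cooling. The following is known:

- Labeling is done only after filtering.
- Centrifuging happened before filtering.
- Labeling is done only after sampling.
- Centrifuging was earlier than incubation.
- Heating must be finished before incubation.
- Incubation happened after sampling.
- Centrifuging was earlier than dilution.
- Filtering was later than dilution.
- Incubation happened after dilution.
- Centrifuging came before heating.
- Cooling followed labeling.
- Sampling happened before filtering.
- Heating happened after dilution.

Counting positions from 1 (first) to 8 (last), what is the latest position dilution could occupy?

3

Dilution must come before cooling, filtering, heating, incubation, and labeling — 5 steps forced after it.
Everything else can be placed before dilution in some valid order, so dilution can sit as late as position 8 − 5 = 3.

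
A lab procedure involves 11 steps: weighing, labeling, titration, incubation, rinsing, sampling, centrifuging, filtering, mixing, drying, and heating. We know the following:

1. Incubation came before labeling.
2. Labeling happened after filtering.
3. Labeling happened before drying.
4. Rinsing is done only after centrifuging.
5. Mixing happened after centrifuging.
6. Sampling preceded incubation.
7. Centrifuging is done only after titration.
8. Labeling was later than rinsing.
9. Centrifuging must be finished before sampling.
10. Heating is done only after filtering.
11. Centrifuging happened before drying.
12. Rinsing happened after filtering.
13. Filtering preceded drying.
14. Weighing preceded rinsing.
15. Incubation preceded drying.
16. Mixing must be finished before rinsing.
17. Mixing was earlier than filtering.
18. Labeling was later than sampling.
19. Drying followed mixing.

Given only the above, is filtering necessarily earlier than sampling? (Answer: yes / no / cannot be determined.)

No chain of stated constraints runs from filtering to sampling, and none runs from sampling to filtering either.
So the relative order of filtering and sampling is not fixed by the given facts.

cannot be determined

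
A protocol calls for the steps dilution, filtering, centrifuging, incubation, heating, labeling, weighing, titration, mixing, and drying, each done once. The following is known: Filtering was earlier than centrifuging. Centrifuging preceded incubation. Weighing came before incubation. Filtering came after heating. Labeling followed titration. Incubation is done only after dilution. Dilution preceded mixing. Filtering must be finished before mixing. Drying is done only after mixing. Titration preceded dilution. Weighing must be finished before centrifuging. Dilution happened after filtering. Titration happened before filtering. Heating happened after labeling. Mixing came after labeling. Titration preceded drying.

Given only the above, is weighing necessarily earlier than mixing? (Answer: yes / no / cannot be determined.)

cannot be determined

No chain of stated constraints runs from weighing to mixing, and none runs from mixing to weighing either.
So the relative order of weighing and mixing is not fixed by the given facts.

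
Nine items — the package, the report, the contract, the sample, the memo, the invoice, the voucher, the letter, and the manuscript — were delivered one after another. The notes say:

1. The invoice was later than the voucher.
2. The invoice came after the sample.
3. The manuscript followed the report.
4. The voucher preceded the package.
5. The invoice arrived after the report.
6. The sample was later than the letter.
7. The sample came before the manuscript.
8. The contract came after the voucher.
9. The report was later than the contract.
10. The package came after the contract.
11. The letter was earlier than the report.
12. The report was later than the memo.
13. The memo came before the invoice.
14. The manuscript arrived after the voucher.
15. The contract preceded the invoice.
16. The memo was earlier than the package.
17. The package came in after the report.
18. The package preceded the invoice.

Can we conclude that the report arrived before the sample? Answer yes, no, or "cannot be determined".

No chain of stated constraints runs from the report to the sample, and none runs from the sample to the report either.
So the relative order of the report and the sample is not fixed by the given facts.

cannot be determined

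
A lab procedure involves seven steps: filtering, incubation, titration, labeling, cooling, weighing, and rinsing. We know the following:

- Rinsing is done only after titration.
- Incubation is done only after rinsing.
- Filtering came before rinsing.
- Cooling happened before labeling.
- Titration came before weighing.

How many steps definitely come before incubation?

Directly stated before incubation: rinsing.
Filtering reaches incubation via filtering → rinsing → incubation.
Titration reaches incubation via titration → rinsing → incubation.
No chain forces weighing (or any of the others) ahead of incubation.
That's filtering, rinsing, and titration — 3 in all.

3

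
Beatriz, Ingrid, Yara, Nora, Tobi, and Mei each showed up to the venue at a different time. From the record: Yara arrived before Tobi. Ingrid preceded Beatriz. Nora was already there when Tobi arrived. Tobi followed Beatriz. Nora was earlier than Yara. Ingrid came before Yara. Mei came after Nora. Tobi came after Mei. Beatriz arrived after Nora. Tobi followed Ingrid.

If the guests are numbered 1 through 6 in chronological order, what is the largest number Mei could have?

Mei must come before Tobi — 1 guest forced after them.
Everything else can be placed before Mei in some valid order, so Mei can sit as late as position 6 − 1 = 5.

5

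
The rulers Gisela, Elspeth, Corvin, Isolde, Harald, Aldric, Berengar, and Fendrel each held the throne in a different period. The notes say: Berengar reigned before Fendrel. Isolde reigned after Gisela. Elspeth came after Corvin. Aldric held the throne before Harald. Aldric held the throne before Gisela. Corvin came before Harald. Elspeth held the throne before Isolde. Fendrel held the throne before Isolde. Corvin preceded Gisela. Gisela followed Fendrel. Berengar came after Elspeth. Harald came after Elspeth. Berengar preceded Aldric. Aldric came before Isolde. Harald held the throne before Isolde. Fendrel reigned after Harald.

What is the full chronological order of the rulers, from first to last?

Corvin, Elspeth, Berengar, Aldric, Harald, Fendrel, Gisela, Isolde

The constraints fix every adjacent pair, so only one ordering works:
Corvin → Elspeth → Berengar → Aldric → Harald → Fendrel → Gisela → Isolde.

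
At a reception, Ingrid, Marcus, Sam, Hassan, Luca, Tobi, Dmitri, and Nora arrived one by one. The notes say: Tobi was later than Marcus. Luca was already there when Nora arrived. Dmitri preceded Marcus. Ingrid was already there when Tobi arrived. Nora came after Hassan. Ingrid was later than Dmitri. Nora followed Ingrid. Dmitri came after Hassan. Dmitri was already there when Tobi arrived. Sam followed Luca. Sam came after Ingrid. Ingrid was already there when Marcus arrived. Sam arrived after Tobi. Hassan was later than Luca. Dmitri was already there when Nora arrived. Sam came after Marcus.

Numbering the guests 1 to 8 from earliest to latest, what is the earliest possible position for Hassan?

Luca must come before Hassan — 1 forced predecessor.
Nothing else is forced ahead of Hassan, so their earliest slot is position 1 + 1 = 2.

2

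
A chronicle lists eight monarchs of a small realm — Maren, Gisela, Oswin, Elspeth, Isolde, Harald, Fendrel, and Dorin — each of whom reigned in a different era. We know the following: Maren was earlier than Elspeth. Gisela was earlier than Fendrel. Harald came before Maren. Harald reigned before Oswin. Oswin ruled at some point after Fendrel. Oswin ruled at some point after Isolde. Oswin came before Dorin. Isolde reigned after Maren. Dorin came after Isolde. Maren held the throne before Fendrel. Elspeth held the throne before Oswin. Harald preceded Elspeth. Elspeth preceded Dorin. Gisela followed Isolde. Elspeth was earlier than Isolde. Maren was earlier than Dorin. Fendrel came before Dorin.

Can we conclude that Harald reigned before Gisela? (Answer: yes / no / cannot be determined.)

yes

Chain the constraints: Harald → Maren → Isolde → Gisela. Each link is directly stated, so Harald comes before Gisela.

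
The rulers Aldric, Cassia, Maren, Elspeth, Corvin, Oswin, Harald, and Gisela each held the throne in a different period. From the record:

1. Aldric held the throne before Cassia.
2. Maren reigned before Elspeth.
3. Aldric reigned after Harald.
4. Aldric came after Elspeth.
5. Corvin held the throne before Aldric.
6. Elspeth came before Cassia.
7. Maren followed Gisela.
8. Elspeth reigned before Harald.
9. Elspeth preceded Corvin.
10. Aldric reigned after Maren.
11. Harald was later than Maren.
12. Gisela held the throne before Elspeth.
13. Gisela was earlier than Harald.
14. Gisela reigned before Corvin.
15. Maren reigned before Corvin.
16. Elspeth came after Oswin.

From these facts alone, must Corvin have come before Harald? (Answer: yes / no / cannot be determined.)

cannot be determined

No chain of stated constraints runs from Corvin to Harald, and none runs from Harald to Corvin either.
So the relative order of Corvin and Harald is not fixed by the given facts.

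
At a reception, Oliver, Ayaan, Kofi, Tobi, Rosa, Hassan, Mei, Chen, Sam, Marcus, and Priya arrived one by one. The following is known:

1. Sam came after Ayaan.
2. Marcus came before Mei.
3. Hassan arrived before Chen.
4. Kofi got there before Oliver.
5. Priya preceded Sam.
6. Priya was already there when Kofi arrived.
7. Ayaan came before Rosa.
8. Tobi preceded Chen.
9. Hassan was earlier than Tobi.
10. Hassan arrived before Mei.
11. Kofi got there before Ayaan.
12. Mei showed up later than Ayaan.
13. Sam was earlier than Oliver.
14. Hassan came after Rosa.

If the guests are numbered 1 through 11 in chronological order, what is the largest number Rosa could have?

Rosa must come before Chen, Hassan, Mei, and Tobi — 4 guests forced after them.
Everything else can be placed before Rosa in some valid order, so Rosa can sit as late as position 11 − 4 = 7.

7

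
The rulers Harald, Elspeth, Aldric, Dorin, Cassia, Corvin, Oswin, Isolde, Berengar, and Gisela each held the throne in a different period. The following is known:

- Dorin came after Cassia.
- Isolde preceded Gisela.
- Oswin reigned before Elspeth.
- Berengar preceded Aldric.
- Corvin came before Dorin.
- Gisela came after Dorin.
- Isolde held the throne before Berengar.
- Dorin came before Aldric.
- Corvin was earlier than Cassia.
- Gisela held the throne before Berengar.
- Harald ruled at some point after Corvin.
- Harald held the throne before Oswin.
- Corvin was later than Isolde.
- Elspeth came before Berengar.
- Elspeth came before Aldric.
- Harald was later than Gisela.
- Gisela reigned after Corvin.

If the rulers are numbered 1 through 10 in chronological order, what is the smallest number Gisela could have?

5

Cassia, Corvin, Dorin, and Isolde must all come before Gisela — 4 forced predecessors.
Nothing else is forced ahead of Gisela, so their earliest slot is position 4 + 1 = 5.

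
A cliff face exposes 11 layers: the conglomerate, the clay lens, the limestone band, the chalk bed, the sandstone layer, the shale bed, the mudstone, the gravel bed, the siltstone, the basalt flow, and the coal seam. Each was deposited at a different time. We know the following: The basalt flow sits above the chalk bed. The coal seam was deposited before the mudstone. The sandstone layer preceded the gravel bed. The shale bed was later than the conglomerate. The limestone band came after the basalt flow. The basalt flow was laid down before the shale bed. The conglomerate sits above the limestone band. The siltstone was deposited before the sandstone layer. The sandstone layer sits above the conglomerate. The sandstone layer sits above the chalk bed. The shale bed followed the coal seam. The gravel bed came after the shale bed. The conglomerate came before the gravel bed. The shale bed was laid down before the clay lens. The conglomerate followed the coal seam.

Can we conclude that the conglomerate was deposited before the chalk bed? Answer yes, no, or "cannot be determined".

no

Tracing the constraints gives the chalk bed → the basalt flow → the limestone band → the conglomerate, so the chalk bed must come before the conglomerate.
That means the conglomerate cannot be before the chalk bed.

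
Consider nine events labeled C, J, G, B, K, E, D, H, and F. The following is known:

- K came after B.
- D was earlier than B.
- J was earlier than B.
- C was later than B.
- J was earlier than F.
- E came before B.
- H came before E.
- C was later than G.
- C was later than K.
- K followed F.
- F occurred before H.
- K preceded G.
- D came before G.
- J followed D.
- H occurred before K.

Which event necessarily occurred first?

D has a chain of constraints placing it before every other event, so D must be first.

D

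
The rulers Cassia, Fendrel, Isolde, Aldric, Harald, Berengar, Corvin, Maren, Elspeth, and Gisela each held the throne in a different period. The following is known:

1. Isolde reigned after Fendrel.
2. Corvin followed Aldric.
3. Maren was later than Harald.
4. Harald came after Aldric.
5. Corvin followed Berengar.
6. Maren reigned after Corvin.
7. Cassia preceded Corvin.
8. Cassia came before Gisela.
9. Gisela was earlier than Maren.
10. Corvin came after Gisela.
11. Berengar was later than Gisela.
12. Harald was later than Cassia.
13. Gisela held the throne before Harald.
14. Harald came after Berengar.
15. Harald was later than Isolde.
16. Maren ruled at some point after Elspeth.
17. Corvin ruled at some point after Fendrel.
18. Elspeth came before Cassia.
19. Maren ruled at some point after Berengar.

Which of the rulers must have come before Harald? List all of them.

Aldric, Berengar, Cassia, Elspeth, Fendrel, Gisela, Isolde

Directly stated before Harald: Aldric, Berengar, Cassia, Gisela, and Isolde.
Elspeth reaches Harald via Elspeth → Cassia → Harald.
Fendrel reaches Harald via Fendrel → Isolde → Harald.
No chain forces Corvin (or any of the others) ahead of Harald.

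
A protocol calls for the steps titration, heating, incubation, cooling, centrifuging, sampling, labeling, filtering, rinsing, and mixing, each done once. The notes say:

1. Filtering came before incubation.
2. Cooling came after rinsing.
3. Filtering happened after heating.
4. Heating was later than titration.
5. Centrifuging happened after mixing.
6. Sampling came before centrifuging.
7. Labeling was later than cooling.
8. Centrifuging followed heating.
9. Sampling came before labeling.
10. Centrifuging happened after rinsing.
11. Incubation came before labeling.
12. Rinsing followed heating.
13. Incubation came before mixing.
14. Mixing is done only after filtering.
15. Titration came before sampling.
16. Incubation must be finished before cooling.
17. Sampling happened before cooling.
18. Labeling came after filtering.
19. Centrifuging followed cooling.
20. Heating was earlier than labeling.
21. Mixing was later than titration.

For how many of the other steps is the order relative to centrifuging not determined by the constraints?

1

Forced before centrifuging: cooling, filtering, heating, incubation, mixing, rinsing, sampling, and titration.
That leaves labeling with no forced order relative to centrifuging — 1.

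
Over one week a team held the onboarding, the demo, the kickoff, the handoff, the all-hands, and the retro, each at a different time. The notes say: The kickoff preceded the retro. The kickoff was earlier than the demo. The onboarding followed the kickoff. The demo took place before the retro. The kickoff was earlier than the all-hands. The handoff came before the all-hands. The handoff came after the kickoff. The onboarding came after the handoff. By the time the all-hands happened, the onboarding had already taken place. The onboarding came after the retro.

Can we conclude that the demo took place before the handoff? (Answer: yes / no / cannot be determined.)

cannot be determined

No chain of stated constraints runs from the demo to the handoff, and none runs from the handoff to the demo either.
So the relative order of the demo and the handoff is not fixed by the given facts.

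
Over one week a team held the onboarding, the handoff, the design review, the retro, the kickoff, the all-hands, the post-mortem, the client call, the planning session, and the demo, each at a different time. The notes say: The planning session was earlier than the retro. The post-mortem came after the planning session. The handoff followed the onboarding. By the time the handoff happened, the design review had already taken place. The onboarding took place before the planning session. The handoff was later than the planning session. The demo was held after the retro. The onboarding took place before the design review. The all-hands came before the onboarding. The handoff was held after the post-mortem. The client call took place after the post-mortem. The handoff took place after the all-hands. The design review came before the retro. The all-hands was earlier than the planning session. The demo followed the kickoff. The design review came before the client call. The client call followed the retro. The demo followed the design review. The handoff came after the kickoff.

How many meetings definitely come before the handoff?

6

Directly stated before the handoff: the all-hands, the design review, the kickoff, the onboarding, the planning session, and the post-mortem.
No chain forces the client call (or any of the others) ahead of the handoff.
That's the all-hands, the design review, the kickoff, the onboarding, the planning session, and the post-mortem — 6 in all.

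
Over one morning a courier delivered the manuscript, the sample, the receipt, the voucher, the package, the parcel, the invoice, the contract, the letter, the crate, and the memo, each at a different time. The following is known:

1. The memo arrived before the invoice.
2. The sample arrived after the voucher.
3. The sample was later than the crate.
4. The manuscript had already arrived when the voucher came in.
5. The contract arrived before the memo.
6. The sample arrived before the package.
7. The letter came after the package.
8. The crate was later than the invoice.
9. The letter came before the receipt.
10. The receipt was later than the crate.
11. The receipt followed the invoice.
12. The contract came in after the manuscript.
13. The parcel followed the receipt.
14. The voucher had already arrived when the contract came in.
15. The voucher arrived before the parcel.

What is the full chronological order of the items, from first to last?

the manuscript, the voucher, the contract, the memo, the invoice, the crate, the sample, the package, the letter, the receipt, the parcel

The constraints fix every adjacent pair, so only one ordering works:
the manuscript → the voucher → the contract → the memo → the invoice → the crate → the sample → the package → the letter → the receipt → the parcel.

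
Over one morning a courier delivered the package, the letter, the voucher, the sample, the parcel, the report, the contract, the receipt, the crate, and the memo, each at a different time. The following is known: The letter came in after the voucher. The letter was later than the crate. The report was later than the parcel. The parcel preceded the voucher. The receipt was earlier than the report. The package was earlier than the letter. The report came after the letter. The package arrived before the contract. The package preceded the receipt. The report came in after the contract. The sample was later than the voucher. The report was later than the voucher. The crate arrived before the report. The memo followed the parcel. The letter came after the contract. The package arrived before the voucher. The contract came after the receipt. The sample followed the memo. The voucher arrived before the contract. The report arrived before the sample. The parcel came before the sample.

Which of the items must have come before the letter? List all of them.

the contract, the crate, the package, the parcel, the receipt, the voucher

Directly stated before the letter: the contract, the crate, the package, and the voucher.
The parcel reaches the letter via the parcel → the voucher → the letter.
The receipt reaches the letter via the receipt → the contract → the letter.
No chain forces the memo (or any of the others) ahead of the letter.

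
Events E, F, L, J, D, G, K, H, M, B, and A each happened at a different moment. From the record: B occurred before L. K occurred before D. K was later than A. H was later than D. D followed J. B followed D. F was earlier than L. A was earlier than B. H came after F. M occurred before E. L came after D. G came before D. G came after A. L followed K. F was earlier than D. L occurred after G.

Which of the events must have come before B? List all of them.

Directly stated before B: A and D.
F reaches B via F → D → B.
G reaches B via G → D → B.
J reaches B via J → D → B.
Likewise K reaches B by chaining the stated constraints.
No chain forces M (or any of the others) ahead of B.

A, D, F, G, J, K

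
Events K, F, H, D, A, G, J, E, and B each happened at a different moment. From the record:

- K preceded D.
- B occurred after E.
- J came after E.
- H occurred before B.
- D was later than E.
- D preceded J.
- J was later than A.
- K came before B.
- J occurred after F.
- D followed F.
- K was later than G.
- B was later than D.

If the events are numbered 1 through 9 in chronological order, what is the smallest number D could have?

5

E, F, G, and K must all come before D — 4 forced predecessors.
Nothing else is forced ahead of D, so its earliest slot is position 4 + 1 = 5.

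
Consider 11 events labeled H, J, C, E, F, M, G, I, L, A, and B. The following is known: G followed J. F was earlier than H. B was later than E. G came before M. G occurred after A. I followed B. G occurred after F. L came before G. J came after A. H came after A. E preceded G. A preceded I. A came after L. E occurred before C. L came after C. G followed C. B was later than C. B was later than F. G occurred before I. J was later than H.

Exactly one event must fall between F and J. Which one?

H

Tracing the constraints gives F → H → J, so H sits after F and before J.
No other event is forced both after F and before J.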